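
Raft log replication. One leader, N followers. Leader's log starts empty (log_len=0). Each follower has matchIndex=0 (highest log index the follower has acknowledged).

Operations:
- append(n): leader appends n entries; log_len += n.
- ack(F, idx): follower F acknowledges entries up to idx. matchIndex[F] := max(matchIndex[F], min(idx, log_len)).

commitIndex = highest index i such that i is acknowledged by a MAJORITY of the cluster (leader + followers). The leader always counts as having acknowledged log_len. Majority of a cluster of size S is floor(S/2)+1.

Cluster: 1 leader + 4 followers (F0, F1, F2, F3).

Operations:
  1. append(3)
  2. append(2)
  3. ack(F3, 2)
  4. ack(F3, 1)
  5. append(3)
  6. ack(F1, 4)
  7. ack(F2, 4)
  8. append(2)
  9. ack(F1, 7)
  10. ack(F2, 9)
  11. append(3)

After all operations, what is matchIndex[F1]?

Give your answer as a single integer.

Answer: 7

Derivation:
Op 1: append 3 -> log_len=3
Op 2: append 2 -> log_len=5
Op 3: F3 acks idx 2 -> match: F0=0 F1=0 F2=0 F3=2; commitIndex=0
Op 4: F3 acks idx 1 -> match: F0=0 F1=0 F2=0 F3=2; commitIndex=0
Op 5: append 3 -> log_len=8
Op 6: F1 acks idx 4 -> match: F0=0 F1=4 F2=0 F3=2; commitIndex=2
Op 7: F2 acks idx 4 -> match: F0=0 F1=4 F2=4 F3=2; commitIndex=4
Op 8: append 2 -> log_len=10
Op 9: F1 acks idx 7 -> match: F0=0 F1=7 F2=4 F3=2; commitIndex=4
Op 10: F2 acks idx 9 -> match: F0=0 F1=7 F2=9 F3=2; commitIndex=7
Op 11: append 3 -> log_len=13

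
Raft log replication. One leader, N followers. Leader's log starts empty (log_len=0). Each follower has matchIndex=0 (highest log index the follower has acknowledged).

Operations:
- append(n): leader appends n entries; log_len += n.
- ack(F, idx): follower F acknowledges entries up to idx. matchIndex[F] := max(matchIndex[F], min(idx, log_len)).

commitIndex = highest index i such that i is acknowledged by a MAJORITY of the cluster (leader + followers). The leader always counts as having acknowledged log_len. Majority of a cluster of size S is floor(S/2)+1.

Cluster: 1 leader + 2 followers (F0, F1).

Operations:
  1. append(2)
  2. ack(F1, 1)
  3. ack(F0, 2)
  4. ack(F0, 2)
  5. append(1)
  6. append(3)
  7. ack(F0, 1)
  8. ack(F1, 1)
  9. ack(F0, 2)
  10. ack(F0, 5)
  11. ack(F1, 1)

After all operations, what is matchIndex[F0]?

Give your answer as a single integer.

Op 1: append 2 -> log_len=2
Op 2: F1 acks idx 1 -> match: F0=0 F1=1; commitIndex=1
Op 3: F0 acks idx 2 -> match: F0=2 F1=1; commitIndex=2
Op 4: F0 acks idx 2 -> match: F0=2 F1=1; commitIndex=2
Op 5: append 1 -> log_len=3
Op 6: append 3 -> log_len=6
Op 7: F0 acks idx 1 -> match: F0=2 F1=1; commitIndex=2
Op 8: F1 acks idx 1 -> match: F0=2 F1=1; commitIndex=2
Op 9: F0 acks idx 2 -> match: F0=2 F1=1; commitIndex=2
Op 10: F0 acks idx 5 -> match: F0=5 F1=1; commitIndex=5
Op 11: F1 acks idx 1 -> match: F0=5 F1=1; commitIndex=5

Answer: 5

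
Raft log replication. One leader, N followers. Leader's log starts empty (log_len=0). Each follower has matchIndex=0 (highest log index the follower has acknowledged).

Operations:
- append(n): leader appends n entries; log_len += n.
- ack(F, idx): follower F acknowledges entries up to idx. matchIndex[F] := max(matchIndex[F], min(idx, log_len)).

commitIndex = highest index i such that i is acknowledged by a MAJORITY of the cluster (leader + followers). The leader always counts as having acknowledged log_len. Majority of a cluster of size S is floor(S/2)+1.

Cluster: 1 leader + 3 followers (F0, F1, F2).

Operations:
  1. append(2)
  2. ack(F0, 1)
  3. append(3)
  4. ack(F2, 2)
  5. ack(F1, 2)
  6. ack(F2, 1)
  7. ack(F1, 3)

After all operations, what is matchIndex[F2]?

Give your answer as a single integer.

Answer: 2

Derivation:
Op 1: append 2 -> log_len=2
Op 2: F0 acks idx 1 -> match: F0=1 F1=0 F2=0; commitIndex=0
Op 3: append 3 -> log_len=5
Op 4: F2 acks idx 2 -> match: F0=1 F1=0 F2=2; commitIndex=1
Op 5: F1 acks idx 2 -> match: F0=1 F1=2 F2=2; commitIndex=2
Op 6: F2 acks idx 1 -> match: F0=1 F1=2 F2=2; commitIndex=2
Op 7: F1 acks idx 3 -> match: F0=1 F1=3 F2=2; commitIndex=2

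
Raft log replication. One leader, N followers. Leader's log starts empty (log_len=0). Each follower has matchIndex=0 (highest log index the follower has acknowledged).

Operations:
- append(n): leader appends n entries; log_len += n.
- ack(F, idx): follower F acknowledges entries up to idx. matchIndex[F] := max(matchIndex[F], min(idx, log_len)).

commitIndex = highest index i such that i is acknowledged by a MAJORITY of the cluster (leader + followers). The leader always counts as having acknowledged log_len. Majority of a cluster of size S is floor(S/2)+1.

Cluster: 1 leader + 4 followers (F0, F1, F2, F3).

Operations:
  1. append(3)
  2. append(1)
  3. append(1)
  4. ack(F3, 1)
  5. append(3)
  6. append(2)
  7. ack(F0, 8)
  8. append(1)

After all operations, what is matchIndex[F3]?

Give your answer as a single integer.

Op 1: append 3 -> log_len=3
Op 2: append 1 -> log_len=4
Op 3: append 1 -> log_len=5
Op 4: F3 acks idx 1 -> match: F0=0 F1=0 F2=0 F3=1; commitIndex=0
Op 5: append 3 -> log_len=8
Op 6: append 2 -> log_len=10
Op 7: F0 acks idx 8 -> match: F0=8 F1=0 F2=0 F3=1; commitIndex=1
Op 8: append 1 -> log_len=11

Answer: 1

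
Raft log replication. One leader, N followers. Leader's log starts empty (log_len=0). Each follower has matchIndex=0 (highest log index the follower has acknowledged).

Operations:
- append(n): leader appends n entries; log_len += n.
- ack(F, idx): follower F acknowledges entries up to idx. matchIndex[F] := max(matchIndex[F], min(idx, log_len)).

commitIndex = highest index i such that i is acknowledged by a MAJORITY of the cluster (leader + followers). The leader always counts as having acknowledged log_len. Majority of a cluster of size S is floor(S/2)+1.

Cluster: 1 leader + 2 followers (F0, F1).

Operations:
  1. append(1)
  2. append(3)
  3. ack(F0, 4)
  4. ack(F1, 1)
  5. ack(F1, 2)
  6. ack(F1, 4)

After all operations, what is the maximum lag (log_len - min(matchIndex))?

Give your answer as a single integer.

Op 1: append 1 -> log_len=1
Op 2: append 3 -> log_len=4
Op 3: F0 acks idx 4 -> match: F0=4 F1=0; commitIndex=4
Op 4: F1 acks idx 1 -> match: F0=4 F1=1; commitIndex=4
Op 5: F1 acks idx 2 -> match: F0=4 F1=2; commitIndex=4
Op 6: F1 acks idx 4 -> match: F0=4 F1=4; commitIndex=4

Answer: 0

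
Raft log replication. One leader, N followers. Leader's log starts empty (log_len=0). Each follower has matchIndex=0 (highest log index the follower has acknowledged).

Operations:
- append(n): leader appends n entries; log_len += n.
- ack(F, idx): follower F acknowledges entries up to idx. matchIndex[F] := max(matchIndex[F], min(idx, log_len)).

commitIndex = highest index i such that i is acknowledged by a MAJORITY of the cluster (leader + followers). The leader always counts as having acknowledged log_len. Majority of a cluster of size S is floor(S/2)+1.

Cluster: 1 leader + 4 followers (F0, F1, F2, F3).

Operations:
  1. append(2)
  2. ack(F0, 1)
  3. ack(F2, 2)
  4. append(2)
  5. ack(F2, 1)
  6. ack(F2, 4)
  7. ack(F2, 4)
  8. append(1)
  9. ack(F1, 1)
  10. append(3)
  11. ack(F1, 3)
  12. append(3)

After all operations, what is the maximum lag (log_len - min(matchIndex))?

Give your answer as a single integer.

Op 1: append 2 -> log_len=2
Op 2: F0 acks idx 1 -> match: F0=1 F1=0 F2=0 F3=0; commitIndex=0
Op 3: F2 acks idx 2 -> match: F0=1 F1=0 F2=2 F3=0; commitIndex=1
Op 4: append 2 -> log_len=4
Op 5: F2 acks idx 1 -> match: F0=1 F1=0 F2=2 F3=0; commitIndex=1
Op 6: F2 acks idx 4 -> match: F0=1 F1=0 F2=4 F3=0; commitIndex=1
Op 7: F2 acks idx 4 -> match: F0=1 F1=0 F2=4 F3=0; commitIndex=1
Op 8: append 1 -> log_len=5
Op 9: F1 acks idx 1 -> match: F0=1 F1=1 F2=4 F3=0; commitIndex=1
Op 10: append 3 -> log_len=8
Op 11: F1 acks idx 3 -> match: F0=1 F1=3 F2=4 F3=0; commitIndex=3
Op 12: append 3 -> log_len=11

Answer: 11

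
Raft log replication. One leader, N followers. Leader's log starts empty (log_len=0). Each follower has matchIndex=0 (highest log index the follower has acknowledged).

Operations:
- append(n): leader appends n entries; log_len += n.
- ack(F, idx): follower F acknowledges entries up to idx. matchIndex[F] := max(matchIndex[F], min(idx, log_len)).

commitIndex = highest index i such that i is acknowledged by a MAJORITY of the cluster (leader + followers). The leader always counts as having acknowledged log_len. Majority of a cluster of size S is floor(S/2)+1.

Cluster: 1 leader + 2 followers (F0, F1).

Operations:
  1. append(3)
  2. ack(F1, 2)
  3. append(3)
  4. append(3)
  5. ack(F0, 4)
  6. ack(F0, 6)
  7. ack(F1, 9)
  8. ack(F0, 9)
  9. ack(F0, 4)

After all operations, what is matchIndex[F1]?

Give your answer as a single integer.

Op 1: append 3 -> log_len=3
Op 2: F1 acks idx 2 -> match: F0=0 F1=2; commitIndex=2
Op 3: append 3 -> log_len=6
Op 4: append 3 -> log_len=9
Op 5: F0 acks idx 4 -> match: F0=4 F1=2; commitIndex=4
Op 6: F0 acks idx 6 -> match: F0=6 F1=2; commitIndex=6
Op 7: F1 acks idx 9 -> match: F0=6 F1=9; commitIndex=9
Op 8: F0 acks idx 9 -> match: F0=9 F1=9; commitIndex=9
Op 9: F0 acks idx 4 -> match: F0=9 F1=9; commitIndex=9

Answer: 9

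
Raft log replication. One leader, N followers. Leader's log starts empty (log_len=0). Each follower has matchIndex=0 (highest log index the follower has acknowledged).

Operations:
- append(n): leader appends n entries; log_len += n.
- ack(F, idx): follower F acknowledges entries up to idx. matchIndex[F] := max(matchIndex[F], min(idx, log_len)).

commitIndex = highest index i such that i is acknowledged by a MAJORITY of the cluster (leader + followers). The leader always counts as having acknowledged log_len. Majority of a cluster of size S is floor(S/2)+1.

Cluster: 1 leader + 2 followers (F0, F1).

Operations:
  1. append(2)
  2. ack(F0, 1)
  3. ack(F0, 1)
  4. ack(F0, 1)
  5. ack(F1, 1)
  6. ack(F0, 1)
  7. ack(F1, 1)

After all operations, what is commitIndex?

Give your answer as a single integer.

Answer: 1

Derivation:
Op 1: append 2 -> log_len=2
Op 2: F0 acks idx 1 -> match: F0=1 F1=0; commitIndex=1
Op 3: F0 acks idx 1 -> match: F0=1 F1=0; commitIndex=1
Op 4: F0 acks idx 1 -> match: F0=1 F1=0; commitIndex=1
Op 5: F1 acks idx 1 -> match: F0=1 F1=1; commitIndex=1
Op 6: F0 acks idx 1 -> match: F0=1 F1=1; commitIndex=1
Op 7: F1 acks idx 1 -> match: F0=1 F1=1; commitIndex=1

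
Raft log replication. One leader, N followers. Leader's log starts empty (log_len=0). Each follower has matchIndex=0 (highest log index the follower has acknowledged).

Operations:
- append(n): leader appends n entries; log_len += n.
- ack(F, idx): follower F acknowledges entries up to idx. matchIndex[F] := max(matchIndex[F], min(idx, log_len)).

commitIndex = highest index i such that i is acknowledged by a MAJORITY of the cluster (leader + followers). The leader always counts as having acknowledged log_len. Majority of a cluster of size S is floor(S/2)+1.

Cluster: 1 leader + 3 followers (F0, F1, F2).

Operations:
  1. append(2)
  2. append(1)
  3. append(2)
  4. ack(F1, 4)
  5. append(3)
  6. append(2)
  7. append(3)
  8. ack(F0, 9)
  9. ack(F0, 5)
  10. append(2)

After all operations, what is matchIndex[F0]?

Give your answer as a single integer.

Op 1: append 2 -> log_len=2
Op 2: append 1 -> log_len=3
Op 3: append 2 -> log_len=5
Op 4: F1 acks idx 4 -> match: F0=0 F1=4 F2=0; commitIndex=0
Op 5: append 3 -> log_len=8
Op 6: append 2 -> log_len=10
Op 7: append 3 -> log_len=13
Op 8: F0 acks idx 9 -> match: F0=9 F1=4 F2=0; commitIndex=4
Op 9: F0 acks idx 5 -> match: F0=9 F1=4 F2=0; commitIndex=4
Op 10: append 2 -> log_len=15

Answer: 9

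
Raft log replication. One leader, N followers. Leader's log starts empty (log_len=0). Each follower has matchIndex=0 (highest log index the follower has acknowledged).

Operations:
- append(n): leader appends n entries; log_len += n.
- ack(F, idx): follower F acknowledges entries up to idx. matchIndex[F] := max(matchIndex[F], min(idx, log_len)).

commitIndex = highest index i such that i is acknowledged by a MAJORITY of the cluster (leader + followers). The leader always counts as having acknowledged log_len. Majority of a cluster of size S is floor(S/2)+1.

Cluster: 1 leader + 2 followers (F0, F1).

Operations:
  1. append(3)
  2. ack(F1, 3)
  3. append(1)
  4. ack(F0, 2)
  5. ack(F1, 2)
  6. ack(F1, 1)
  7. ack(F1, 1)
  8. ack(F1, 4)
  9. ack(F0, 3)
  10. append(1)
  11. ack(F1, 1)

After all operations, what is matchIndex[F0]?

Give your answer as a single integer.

Answer: 3

Derivation:
Op 1: append 3 -> log_len=3
Op 2: F1 acks idx 3 -> match: F0=0 F1=3; commitIndex=3
Op 3: append 1 -> log_len=4
Op 4: F0 acks idx 2 -> match: F0=2 F1=3; commitIndex=3
Op 5: F1 acks idx 2 -> match: F0=2 F1=3; commitIndex=3
Op 6: F1 acks idx 1 -> match: F0=2 F1=3; commitIndex=3
Op 7: F1 acks idx 1 -> match: F0=2 F1=3; commitIndex=3
Op 8: F1 acks idx 4 -> match: F0=2 F1=4; commitIndex=4
Op 9: F0 acks idx 3 -> match: F0=3 F1=4; commitIndex=4
Op 10: append 1 -> log_len=5
Op 11: F1 acks idx 1 -> match: F0=3 F1=4; commitIndex=4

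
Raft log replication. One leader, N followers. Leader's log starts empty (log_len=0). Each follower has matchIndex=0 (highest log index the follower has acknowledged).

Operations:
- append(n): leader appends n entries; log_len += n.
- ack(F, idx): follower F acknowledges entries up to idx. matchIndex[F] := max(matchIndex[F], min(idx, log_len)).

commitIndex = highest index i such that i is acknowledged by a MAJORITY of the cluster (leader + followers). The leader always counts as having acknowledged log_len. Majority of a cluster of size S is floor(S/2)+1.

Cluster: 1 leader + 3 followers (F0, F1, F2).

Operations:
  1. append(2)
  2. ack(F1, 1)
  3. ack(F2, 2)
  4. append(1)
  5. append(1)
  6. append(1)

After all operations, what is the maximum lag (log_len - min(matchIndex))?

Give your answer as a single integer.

Op 1: append 2 -> log_len=2
Op 2: F1 acks idx 1 -> match: F0=0 F1=1 F2=0; commitIndex=0
Op 3: F2 acks idx 2 -> match: F0=0 F1=1 F2=2; commitIndex=1
Op 4: append 1 -> log_len=3
Op 5: append 1 -> log_len=4
Op 6: append 1 -> log_len=5

Answer: 5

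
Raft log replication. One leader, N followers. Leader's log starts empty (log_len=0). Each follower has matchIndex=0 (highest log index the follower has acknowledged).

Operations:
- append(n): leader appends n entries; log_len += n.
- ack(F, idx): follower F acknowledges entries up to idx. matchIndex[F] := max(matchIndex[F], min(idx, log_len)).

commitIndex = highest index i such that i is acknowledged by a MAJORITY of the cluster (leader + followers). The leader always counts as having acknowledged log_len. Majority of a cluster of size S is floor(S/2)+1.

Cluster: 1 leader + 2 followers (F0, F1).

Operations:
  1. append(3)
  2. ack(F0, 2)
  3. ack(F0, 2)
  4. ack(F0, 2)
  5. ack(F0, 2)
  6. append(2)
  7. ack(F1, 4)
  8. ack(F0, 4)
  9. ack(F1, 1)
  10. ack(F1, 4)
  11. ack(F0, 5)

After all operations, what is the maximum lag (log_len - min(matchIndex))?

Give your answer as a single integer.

Answer: 1

Derivation:
Op 1: append 3 -> log_len=3
Op 2: F0 acks idx 2 -> match: F0=2 F1=0; commitIndex=2
Op 3: F0 acks idx 2 -> match: F0=2 F1=0; commitIndex=2
Op 4: F0 acks idx 2 -> match: F0=2 F1=0; commitIndex=2
Op 5: F0 acks idx 2 -> match: F0=2 F1=0; commitIndex=2
Op 6: append 2 -> log_len=5
Op 7: F1 acks idx 4 -> match: F0=2 F1=4; commitIndex=4
Op 8: F0 acks idx 4 -> match: F0=4 F1=4; commitIndex=4
Op 9: F1 acks idx 1 -> match: F0=4 F1=4; commitIndex=4
Op 10: F1 acks idx 4 -> match: F0=4 F1=4; commitIndex=4
Op 11: F0 acks idx 5 -> match: F0=5 F1=4; commitIndex=5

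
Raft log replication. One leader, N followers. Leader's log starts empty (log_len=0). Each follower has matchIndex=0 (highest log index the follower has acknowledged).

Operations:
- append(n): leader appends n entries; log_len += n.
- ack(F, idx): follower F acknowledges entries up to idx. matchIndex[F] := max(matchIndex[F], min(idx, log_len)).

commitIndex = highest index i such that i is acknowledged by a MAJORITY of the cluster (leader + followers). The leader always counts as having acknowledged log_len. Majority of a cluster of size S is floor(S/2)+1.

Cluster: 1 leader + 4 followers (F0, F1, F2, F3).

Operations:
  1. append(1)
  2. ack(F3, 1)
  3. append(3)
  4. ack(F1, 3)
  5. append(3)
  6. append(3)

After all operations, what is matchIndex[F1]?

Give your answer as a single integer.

Answer: 3

Derivation:
Op 1: append 1 -> log_len=1
Op 2: F3 acks idx 1 -> match: F0=0 F1=0 F2=0 F3=1; commitIndex=0
Op 3: append 3 -> log_len=4
Op 4: F1 acks idx 3 -> match: F0=0 F1=3 F2=0 F3=1; commitIndex=1
Op 5: append 3 -> log_len=7
Op 6: append 3 -> log_len=10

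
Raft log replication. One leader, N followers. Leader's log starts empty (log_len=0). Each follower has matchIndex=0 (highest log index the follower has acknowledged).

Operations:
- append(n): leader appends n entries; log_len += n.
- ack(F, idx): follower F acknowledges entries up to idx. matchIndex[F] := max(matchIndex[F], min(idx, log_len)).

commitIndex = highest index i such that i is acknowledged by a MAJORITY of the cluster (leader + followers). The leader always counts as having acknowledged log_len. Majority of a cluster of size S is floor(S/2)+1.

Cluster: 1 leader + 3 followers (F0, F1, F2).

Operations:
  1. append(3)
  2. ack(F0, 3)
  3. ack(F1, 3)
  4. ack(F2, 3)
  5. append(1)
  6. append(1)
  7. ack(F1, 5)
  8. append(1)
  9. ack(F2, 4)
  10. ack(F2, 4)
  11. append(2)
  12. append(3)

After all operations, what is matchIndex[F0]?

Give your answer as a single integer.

Op 1: append 3 -> log_len=3
Op 2: F0 acks idx 3 -> match: F0=3 F1=0 F2=0; commitIndex=0
Op 3: F1 acks idx 3 -> match: F0=3 F1=3 F2=0; commitIndex=3
Op 4: F2 acks idx 3 -> match: F0=3 F1=3 F2=3; commitIndex=3
Op 5: append 1 -> log_len=4
Op 6: append 1 -> log_len=5
Op 7: F1 acks idx 5 -> match: F0=3 F1=5 F2=3; commitIndex=3
Op 8: append 1 -> log_len=6
Op 9: F2 acks idx 4 -> match: F0=3 F1=5 F2=4; commitIndex=4
Op 10: F2 acks idx 4 -> match: F0=3 F1=5 F2=4; commitIndex=4
Op 11: append 2 -> log_len=8
Op 12: append 3 -> log_len=11

Answer: 3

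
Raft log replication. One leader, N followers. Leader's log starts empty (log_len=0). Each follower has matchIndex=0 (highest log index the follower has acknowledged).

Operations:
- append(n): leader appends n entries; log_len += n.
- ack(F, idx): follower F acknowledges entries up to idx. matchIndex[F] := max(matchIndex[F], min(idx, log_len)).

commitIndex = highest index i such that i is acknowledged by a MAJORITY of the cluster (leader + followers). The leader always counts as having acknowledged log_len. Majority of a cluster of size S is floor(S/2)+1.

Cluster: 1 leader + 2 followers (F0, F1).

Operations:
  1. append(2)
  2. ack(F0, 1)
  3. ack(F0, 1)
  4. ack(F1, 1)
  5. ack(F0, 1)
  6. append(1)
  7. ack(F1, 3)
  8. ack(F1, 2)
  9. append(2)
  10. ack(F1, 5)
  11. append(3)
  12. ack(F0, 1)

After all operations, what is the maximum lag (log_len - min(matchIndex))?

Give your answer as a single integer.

Answer: 7

Derivation:
Op 1: append 2 -> log_len=2
Op 2: F0 acks idx 1 -> match: F0=1 F1=0; commitIndex=1
Op 3: F0 acks idx 1 -> match: F0=1 F1=0; commitIndex=1
Op 4: F1 acks idx 1 -> match: F0=1 F1=1; commitIndex=1
Op 5: F0 acks idx 1 -> match: F0=1 F1=1; commitIndex=1
Op 6: append 1 -> log_len=3
Op 7: F1 acks idx 3 -> match: F0=1 F1=3; commitIndex=3
Op 8: F1 acks idx 2 -> match: F0=1 F1=3; commitIndex=3
Op 9: append 2 -> log_len=5
Op 10: F1 acks idx 5 -> match: F0=1 F1=5; commitIndex=5
Op 11: append 3 -> log_len=8
Op 12: F0 acks idx 1 -> match: F0=1 F1=5; commitIndex=5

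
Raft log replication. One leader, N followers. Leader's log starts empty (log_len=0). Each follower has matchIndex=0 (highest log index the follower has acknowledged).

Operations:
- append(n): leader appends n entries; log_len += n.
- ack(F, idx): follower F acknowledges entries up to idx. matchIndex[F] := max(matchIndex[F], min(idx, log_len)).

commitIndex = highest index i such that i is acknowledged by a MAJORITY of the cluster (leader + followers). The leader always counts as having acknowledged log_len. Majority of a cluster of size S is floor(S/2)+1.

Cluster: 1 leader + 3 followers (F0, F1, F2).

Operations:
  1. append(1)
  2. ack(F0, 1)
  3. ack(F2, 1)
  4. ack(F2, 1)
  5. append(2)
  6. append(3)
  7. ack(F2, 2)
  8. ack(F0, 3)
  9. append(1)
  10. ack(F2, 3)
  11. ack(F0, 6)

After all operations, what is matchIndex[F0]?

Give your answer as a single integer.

Op 1: append 1 -> log_len=1
Op 2: F0 acks idx 1 -> match: F0=1 F1=0 F2=0; commitIndex=0
Op 3: F2 acks idx 1 -> match: F0=1 F1=0 F2=1; commitIndex=1
Op 4: F2 acks idx 1 -> match: F0=1 F1=0 F2=1; commitIndex=1
Op 5: append 2 -> log_len=3
Op 6: append 3 -> log_len=6
Op 7: F2 acks idx 2 -> match: F0=1 F1=0 F2=2; commitIndex=1
Op 8: F0 acks idx 3 -> match: F0=3 F1=0 F2=2; commitIndex=2
Op 9: append 1 -> log_len=7
Op 10: F2 acks idx 3 -> match: F0=3 F1=0 F2=3; commitIndex=3
Op 11: F0 acks idx 6 -> match: F0=6 F1=0 F2=3; commitIndex=3

Answer: 6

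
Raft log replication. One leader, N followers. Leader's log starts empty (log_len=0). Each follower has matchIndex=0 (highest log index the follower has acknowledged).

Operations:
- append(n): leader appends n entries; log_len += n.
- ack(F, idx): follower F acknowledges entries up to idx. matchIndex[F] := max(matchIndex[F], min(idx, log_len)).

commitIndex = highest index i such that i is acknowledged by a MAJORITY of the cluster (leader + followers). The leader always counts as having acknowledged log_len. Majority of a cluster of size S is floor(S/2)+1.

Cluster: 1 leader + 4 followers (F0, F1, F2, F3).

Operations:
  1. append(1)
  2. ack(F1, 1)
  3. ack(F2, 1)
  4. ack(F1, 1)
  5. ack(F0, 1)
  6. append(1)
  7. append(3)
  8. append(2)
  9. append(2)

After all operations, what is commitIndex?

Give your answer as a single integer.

Answer: 1

Derivation:
Op 1: append 1 -> log_len=1
Op 2: F1 acks idx 1 -> match: F0=0 F1=1 F2=0 F3=0; commitIndex=0
Op 3: F2 acks idx 1 -> match: F0=0 F1=1 F2=1 F3=0; commitIndex=1
Op 4: F1 acks idx 1 -> match: F0=0 F1=1 F2=1 F3=0; commitIndex=1
Op 5: F0 acks idx 1 -> match: F0=1 F1=1 F2=1 F3=0; commitIndex=1
Op 6: append 1 -> log_len=2
Op 7: append 3 -> log_len=5
Op 8: append 2 -> log_len=7
Op 9: append 2 -> log_len=9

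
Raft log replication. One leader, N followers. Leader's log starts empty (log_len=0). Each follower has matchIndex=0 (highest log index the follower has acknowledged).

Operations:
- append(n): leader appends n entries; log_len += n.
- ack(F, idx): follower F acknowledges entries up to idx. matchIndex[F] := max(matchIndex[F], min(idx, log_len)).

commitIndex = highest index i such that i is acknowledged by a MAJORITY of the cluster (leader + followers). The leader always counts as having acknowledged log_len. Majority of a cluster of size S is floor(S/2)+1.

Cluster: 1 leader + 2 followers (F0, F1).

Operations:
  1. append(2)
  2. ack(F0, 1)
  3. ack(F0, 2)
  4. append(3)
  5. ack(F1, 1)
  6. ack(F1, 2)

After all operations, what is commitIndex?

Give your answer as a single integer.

Answer: 2

Derivation:
Op 1: append 2 -> log_len=2
Op 2: F0 acks idx 1 -> match: F0=1 F1=0; commitIndex=1
Op 3: F0 acks idx 2 -> match: F0=2 F1=0; commitIndex=2
Op 4: append 3 -> log_len=5
Op 5: F1 acks idx 1 -> match: F0=2 F1=1; commitIndex=2
Op 6: F1 acks idx 2 -> match: F0=2 F1=2; commitIndex=2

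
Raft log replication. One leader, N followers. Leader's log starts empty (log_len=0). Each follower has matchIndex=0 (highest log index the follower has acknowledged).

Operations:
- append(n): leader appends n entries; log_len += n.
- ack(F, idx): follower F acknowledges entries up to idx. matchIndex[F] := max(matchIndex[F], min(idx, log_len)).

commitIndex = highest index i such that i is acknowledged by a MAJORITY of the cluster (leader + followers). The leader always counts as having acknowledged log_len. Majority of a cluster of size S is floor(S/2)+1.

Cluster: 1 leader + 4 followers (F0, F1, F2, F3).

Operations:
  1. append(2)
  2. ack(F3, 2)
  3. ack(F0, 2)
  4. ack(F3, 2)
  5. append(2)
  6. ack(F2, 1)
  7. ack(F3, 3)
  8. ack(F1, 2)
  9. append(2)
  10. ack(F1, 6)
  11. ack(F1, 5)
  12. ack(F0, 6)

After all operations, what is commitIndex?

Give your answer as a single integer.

Op 1: append 2 -> log_len=2
Op 2: F3 acks idx 2 -> match: F0=0 F1=0 F2=0 F3=2; commitIndex=0
Op 3: F0 acks idx 2 -> match: F0=2 F1=0 F2=0 F3=2; commitIndex=2
Op 4: F3 acks idx 2 -> match: F0=2 F1=0 F2=0 F3=2; commitIndex=2
Op 5: append 2 -> log_len=4
Op 6: F2 acks idx 1 -> match: F0=2 F1=0 F2=1 F3=2; commitIndex=2
Op 7: F3 acks idx 3 -> match: F0=2 F1=0 F2=1 F3=3; commitIndex=2
Op 8: F1 acks idx 2 -> match: F0=2 F1=2 F2=1 F3=3; commitIndex=2
Op 9: append 2 -> log_len=6
Op 10: F1 acks idx 6 -> match: F0=2 F1=6 F2=1 F3=3; commitIndex=3
Op 11: F1 acks idx 5 -> match: F0=2 F1=6 F2=1 F3=3; commitIndex=3
Op 12: F0 acks idx 6 -> match: F0=6 F1=6 F2=1 F3=3; commitIndex=6

Answer: 6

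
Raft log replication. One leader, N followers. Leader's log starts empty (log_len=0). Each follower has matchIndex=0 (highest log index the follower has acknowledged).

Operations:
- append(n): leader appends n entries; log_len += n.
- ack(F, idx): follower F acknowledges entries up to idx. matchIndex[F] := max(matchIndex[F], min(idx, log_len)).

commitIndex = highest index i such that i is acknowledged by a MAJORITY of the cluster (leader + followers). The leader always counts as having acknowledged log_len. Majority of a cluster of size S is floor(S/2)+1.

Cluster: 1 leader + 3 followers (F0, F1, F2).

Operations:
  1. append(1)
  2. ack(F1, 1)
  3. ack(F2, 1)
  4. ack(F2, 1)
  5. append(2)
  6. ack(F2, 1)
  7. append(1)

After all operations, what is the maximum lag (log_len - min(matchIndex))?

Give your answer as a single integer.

Op 1: append 1 -> log_len=1
Op 2: F1 acks idx 1 -> match: F0=0 F1=1 F2=0; commitIndex=0
Op 3: F2 acks idx 1 -> match: F0=0 F1=1 F2=1; commitIndex=1
Op 4: F2 acks idx 1 -> match: F0=0 F1=1 F2=1; commitIndex=1
Op 5: append 2 -> log_len=3
Op 6: F2 acks idx 1 -> match: F0=0 F1=1 F2=1; commitIndex=1
Op 7: append 1 -> log_len=4

Answer: 4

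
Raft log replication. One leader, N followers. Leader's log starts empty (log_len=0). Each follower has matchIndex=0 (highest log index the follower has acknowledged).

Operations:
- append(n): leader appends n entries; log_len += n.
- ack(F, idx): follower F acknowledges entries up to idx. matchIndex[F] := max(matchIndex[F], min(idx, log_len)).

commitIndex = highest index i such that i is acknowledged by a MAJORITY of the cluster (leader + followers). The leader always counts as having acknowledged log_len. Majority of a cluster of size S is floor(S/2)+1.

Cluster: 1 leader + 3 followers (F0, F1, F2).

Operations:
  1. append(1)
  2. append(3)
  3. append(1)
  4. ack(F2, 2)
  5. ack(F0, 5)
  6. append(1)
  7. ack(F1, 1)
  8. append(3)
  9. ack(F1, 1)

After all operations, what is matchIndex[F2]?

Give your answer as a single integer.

Answer: 2

Derivation:
Op 1: append 1 -> log_len=1
Op 2: append 3 -> log_len=4
Op 3: append 1 -> log_len=5
Op 4: F2 acks idx 2 -> match: F0=0 F1=0 F2=2; commitIndex=0
Op 5: F0 acks idx 5 -> match: F0=5 F1=0 F2=2; commitIndex=2
Op 6: append 1 -> log_len=6
Op 7: F1 acks idx 1 -> match: F0=5 F1=1 F2=2; commitIndex=2
Op 8: append 3 -> log_len=9
Op 9: F1 acks idx 1 -> match: F0=5 F1=1 F2=2; commitIndex=2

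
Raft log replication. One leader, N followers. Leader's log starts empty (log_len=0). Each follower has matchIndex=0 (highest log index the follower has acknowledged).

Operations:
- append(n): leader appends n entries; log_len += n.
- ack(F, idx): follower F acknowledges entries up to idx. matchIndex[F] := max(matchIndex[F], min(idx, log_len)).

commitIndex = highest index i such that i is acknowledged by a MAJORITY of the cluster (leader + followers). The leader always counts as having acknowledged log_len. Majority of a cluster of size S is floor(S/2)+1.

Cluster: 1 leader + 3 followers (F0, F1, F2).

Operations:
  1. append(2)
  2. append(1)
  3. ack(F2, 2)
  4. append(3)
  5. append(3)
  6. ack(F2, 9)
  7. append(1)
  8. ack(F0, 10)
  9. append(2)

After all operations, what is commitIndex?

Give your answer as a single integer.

Op 1: append 2 -> log_len=2
Op 2: append 1 -> log_len=3
Op 3: F2 acks idx 2 -> match: F0=0 F1=0 F2=2; commitIndex=0
Op 4: append 3 -> log_len=6
Op 5: append 3 -> log_len=9
Op 6: F2 acks idx 9 -> match: F0=0 F1=0 F2=9; commitIndex=0
Op 7: append 1 -> log_len=10
Op 8: F0 acks idx 10 -> match: F0=10 F1=0 F2=9; commitIndex=9
Op 9: append 2 -> log_len=12

Answer: 9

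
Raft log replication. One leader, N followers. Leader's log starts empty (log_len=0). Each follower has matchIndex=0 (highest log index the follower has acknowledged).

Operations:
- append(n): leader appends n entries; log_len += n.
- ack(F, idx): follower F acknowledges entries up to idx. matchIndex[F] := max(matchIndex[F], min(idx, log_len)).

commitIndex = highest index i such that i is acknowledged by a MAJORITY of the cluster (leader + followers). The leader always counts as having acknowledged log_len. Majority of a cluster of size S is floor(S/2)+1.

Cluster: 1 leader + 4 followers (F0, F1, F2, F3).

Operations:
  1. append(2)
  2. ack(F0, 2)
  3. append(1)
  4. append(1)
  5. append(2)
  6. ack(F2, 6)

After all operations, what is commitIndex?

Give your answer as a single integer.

Op 1: append 2 -> log_len=2
Op 2: F0 acks idx 2 -> match: F0=2 F1=0 F2=0 F3=0; commitIndex=0
Op 3: append 1 -> log_len=3
Op 4: append 1 -> log_len=4
Op 5: append 2 -> log_len=6
Op 6: F2 acks idx 6 -> match: F0=2 F1=0 F2=6 F3=0; commitIndex=2

Answer: 2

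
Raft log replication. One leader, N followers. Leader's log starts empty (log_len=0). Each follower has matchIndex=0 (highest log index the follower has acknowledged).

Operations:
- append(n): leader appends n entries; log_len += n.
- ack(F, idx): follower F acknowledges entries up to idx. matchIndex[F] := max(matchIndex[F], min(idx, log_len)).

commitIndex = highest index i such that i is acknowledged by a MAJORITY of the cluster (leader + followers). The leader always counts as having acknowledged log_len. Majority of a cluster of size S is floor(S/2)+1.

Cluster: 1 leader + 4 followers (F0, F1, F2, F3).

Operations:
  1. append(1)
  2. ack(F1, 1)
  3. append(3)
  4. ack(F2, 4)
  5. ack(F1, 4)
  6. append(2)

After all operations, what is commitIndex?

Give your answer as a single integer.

Op 1: append 1 -> log_len=1
Op 2: F1 acks idx 1 -> match: F0=0 F1=1 F2=0 F3=0; commitIndex=0
Op 3: append 3 -> log_len=4
Op 4: F2 acks idx 4 -> match: F0=0 F1=1 F2=4 F3=0; commitIndex=1
Op 5: F1 acks idx 4 -> match: F0=0 F1=4 F2=4 F3=0; commitIndex=4
Op 6: append 2 -> log_len=6

Answer: 4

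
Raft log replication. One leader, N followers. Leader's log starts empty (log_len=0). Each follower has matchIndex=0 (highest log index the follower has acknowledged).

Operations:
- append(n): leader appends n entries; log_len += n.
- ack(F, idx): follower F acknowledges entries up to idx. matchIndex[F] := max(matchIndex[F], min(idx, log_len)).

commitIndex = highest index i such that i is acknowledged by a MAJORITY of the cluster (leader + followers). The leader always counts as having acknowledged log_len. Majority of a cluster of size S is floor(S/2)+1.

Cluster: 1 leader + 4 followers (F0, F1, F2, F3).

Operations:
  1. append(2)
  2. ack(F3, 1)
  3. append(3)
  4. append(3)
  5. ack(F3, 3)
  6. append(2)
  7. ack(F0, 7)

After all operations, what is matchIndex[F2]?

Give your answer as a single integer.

Op 1: append 2 -> log_len=2
Op 2: F3 acks idx 1 -> match: F0=0 F1=0 F2=0 F3=1; commitIndex=0
Op 3: append 3 -> log_len=5
Op 4: append 3 -> log_len=8
Op 5: F3 acks idx 3 -> match: F0=0 F1=0 F2=0 F3=3; commitIndex=0
Op 6: append 2 -> log_len=10
Op 7: F0 acks idx 7 -> match: F0=7 F1=0 F2=0 F3=3; commitIndex=3

Answer: 0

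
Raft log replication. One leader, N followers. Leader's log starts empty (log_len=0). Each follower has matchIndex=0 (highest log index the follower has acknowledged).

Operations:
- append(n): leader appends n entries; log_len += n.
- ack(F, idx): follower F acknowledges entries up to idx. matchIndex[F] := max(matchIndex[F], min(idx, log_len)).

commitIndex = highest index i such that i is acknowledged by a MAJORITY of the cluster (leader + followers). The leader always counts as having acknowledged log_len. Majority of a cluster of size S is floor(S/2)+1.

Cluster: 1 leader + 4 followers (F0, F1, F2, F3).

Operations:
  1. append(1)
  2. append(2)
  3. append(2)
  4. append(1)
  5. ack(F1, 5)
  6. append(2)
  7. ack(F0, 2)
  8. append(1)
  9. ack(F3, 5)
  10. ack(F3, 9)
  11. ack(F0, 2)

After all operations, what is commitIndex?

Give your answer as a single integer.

Op 1: append 1 -> log_len=1
Op 2: append 2 -> log_len=3
Op 3: append 2 -> log_len=5
Op 4: append 1 -> log_len=6
Op 5: F1 acks idx 5 -> match: F0=0 F1=5 F2=0 F3=0; commitIndex=0
Op 6: append 2 -> log_len=8
Op 7: F0 acks idx 2 -> match: F0=2 F1=5 F2=0 F3=0; commitIndex=2
Op 8: append 1 -> log_len=9
Op 9: F3 acks idx 5 -> match: F0=2 F1=5 F2=0 F3=5; commitIndex=5
Op 10: F3 acks idx 9 -> match: F0=2 F1=5 F2=0 F3=9; commitIndex=5
Op 11: F0 acks idx 2 -> match: F0=2 F1=5 F2=0 F3=9; commitIndex=5

Answer: 5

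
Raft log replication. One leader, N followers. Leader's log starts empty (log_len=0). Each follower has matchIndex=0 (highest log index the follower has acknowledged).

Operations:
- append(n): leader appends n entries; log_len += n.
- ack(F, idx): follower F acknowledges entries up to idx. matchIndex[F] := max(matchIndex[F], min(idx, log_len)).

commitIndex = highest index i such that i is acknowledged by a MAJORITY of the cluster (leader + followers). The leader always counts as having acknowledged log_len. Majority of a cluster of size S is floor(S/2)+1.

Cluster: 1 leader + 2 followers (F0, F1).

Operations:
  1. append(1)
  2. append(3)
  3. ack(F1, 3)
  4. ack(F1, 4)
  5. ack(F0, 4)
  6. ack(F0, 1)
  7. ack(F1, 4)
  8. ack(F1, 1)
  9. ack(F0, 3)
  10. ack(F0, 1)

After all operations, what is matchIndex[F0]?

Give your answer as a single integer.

Op 1: append 1 -> log_len=1
Op 2: append 3 -> log_len=4
Op 3: F1 acks idx 3 -> match: F0=0 F1=3; commitIndex=3
Op 4: F1 acks idx 4 -> match: F0=0 F1=4; commitIndex=4
Op 5: F0 acks idx 4 -> match: F0=4 F1=4; commitIndex=4
Op 6: F0 acks idx 1 -> match: F0=4 F1=4; commitIndex=4
Op 7: F1 acks idx 4 -> match: F0=4 F1=4; commitIndex=4
Op 8: F1 acks idx 1 -> match: F0=4 F1=4; commitIndex=4
Op 9: F0 acks idx 3 -> match: F0=4 F1=4; commitIndex=4
Op 10: F0 acks idx 1 -> match: F0=4 F1=4; commitIndex=4

Answer: 4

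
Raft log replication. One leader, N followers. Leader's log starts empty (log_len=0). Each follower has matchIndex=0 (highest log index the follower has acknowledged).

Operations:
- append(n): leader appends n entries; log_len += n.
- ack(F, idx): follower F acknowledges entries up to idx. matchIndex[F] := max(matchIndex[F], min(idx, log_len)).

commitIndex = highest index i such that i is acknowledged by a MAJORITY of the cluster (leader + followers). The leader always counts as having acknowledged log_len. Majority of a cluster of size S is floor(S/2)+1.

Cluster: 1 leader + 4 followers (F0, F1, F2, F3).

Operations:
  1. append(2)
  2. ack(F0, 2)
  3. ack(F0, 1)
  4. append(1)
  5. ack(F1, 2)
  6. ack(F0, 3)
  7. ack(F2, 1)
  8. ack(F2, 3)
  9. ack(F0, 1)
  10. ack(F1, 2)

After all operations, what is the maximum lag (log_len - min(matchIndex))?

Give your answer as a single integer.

Op 1: append 2 -> log_len=2
Op 2: F0 acks idx 2 -> match: F0=2 F1=0 F2=0 F3=0; commitIndex=0
Op 3: F0 acks idx 1 -> match: F0=2 F1=0 F2=0 F3=0; commitIndex=0
Op 4: append 1 -> log_len=3
Op 5: F1 acks idx 2 -> match: F0=2 F1=2 F2=0 F3=0; commitIndex=2
Op 6: F0 acks idx 3 -> match: F0=3 F1=2 F2=0 F3=0; commitIndex=2
Op 7: F2 acks idx 1 -> match: F0=3 F1=2 F2=1 F3=0; commitIndex=2
Op 8: F2 acks idx 3 -> match: F0=3 F1=2 F2=3 F3=0; commitIndex=3
Op 9: F0 acks idx 1 -> match: F0=3 F1=2 F2=3 F3=0; commitIndex=3
Op 10: F1 acks idx 2 -> match: F0=3 F1=2 F2=3 F3=0; commitIndex=3

Answer: 3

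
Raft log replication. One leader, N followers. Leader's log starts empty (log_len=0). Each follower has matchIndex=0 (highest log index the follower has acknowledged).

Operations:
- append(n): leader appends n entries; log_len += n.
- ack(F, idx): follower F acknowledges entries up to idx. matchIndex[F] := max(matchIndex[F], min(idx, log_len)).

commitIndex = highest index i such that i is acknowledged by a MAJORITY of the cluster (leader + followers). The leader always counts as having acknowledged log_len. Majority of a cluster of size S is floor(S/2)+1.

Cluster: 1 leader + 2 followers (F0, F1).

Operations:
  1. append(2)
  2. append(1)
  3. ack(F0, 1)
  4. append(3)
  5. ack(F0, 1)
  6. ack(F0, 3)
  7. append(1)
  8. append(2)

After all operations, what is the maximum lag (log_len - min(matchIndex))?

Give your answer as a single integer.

Answer: 9

Derivation:
Op 1: append 2 -> log_len=2
Op 2: append 1 -> log_len=3
Op 3: F0 acks idx 1 -> match: F0=1 F1=0; commitIndex=1
Op 4: append 3 -> log_len=6
Op 5: F0 acks idx 1 -> match: F0=1 F1=0; commitIndex=1
Op 6: F0 acks idx 3 -> match: F0=3 F1=0; commitIndex=3
Op 7: append 1 -> log_len=7
Op 8: append 2 -> log_len=9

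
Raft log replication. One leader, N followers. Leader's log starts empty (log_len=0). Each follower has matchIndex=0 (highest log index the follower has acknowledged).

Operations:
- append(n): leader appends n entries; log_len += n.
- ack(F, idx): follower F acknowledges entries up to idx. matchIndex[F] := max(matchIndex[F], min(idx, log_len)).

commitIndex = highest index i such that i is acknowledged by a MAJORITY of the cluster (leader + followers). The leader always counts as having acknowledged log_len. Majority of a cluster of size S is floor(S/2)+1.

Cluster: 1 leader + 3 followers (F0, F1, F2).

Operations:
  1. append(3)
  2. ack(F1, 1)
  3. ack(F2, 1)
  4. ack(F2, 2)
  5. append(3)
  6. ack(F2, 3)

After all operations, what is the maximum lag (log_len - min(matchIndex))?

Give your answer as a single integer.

Op 1: append 3 -> log_len=3
Op 2: F1 acks idx 1 -> match: F0=0 F1=1 F2=0; commitIndex=0
Op 3: F2 acks idx 1 -> match: F0=0 F1=1 F2=1; commitIndex=1
Op 4: F2 acks idx 2 -> match: F0=0 F1=1 F2=2; commitIndex=1
Op 5: append 3 -> log_len=6
Op 6: F2 acks idx 3 -> match: F0=0 F1=1 F2=3; commitIndex=1

Answer: 6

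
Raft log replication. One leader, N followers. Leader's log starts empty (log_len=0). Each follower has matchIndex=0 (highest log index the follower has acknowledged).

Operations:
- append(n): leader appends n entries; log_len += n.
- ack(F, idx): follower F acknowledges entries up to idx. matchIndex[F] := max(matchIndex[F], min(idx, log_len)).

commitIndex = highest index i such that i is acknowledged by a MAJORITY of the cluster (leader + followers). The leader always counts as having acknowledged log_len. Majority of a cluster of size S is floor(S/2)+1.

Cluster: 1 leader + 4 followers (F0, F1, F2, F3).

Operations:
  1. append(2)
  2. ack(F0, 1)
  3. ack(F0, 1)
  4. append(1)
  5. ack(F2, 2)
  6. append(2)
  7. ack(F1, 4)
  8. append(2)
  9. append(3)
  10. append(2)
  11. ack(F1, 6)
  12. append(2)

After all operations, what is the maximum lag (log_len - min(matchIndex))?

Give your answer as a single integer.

Op 1: append 2 -> log_len=2
Op 2: F0 acks idx 1 -> match: F0=1 F1=0 F2=0 F3=0; commitIndex=0
Op 3: F0 acks idx 1 -> match: F0=1 F1=0 F2=0 F3=0; commitIndex=0
Op 4: append 1 -> log_len=3
Op 5: F2 acks idx 2 -> match: F0=1 F1=0 F2=2 F3=0; commitIndex=1
Op 6: append 2 -> log_len=5
Op 7: F1 acks idx 4 -> match: F0=1 F1=4 F2=2 F3=0; commitIndex=2
Op 8: append 2 -> log_len=7
Op 9: append 3 -> log_len=10
Op 10: append 2 -> log_len=12
Op 11: F1 acks idx 6 -> match: F0=1 F1=6 F2=2 F3=0; commitIndex=2
Op 12: append 2 -> log_len=14

Answer: 14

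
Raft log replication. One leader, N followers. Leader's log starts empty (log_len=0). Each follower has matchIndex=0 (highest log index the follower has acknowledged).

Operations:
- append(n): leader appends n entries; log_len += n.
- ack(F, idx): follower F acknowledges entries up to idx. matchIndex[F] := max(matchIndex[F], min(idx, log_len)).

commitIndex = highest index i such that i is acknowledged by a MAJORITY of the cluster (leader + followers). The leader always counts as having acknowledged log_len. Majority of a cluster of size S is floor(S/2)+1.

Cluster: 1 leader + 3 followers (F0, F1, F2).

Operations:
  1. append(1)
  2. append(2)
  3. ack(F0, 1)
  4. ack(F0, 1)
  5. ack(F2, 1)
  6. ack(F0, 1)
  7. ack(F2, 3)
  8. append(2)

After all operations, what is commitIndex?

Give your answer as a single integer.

Answer: 1

Derivation:
Op 1: append 1 -> log_len=1
Op 2: append 2 -> log_len=3
Op 3: F0 acks idx 1 -> match: F0=1 F1=0 F2=0; commitIndex=0
Op 4: F0 acks idx 1 -> match: F0=1 F1=0 F2=0; commitIndex=0
Op 5: F2 acks idx 1 -> match: F0=1 F1=0 F2=1; commitIndex=1
Op 6: F0 acks idx 1 -> match: F0=1 F1=0 F2=1; commitIndex=1
Op 7: F2 acks idx 3 -> match: F0=1 F1=0 F2=3; commitIndex=1
Op 8: append 2 -> log_len=5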